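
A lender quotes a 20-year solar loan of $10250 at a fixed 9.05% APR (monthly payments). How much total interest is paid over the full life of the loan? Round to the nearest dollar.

At 9.05% the monthly rate is 0.0075417, so the payment is 10,250 × 0.0075417 / (1 − 1.0075417^−240) = $92.55.
Total paid = 240 × $92.55 = $22,212.00; interest = $22,212.00 − $10,250 = $11,962.00.

$11,962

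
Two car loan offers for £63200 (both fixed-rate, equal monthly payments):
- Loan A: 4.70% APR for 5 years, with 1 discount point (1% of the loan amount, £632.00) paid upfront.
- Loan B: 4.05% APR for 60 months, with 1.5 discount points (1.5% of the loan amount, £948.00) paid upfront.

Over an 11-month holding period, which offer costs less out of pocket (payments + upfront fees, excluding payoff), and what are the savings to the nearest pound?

Loan A: at 4.70% the monthly rate is 0.0039167, so the payment is 63,200 × 0.0039167 / (1 − 1.0039167^−60) = £1,184.00.
Loan B: monthly rate = 4.05%/12 = 0.0033750; payment = 63,200 × 0.0033750 / (1 − (1+0.0033750)^−60) = £1,165.35.
Over 11 months: Loan A costs 11 × £1,184.00 + £632.00 = £13,656.00; Loan B costs 11 × £1,165.35 + £948.00 = £13,766.85.
Loan A is cheaper by £13,766.85 − £13,656.00 = £110.85.

Loan A by £111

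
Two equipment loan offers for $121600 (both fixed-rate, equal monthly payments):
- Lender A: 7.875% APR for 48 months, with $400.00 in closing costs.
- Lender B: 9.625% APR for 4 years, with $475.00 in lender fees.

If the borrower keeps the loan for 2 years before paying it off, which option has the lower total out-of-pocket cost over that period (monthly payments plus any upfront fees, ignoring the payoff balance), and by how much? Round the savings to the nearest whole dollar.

Lender A: at 7.875% the monthly rate is 0.0065625, so the payment is 121,600 × 0.0065625 / (1 − 1.0065625^−48) = $2,961.48.
Lender B: monthly rate = 9.625%/12 = 0.0080208; payment = 121,600 × 0.0080208 / (1 − (1+0.0080208)^−48) = $3,062.24.
Over 24 months: Lender A costs 24 × $2,961.48 + $400.00 = $71,475.52; Lender B costs 24 × $3,062.24 + $475.00 = $73,968.76.
Lender A is cheaper by $73,968.76 − $71,475.52 = $2,493.24.

Lender A by $2,493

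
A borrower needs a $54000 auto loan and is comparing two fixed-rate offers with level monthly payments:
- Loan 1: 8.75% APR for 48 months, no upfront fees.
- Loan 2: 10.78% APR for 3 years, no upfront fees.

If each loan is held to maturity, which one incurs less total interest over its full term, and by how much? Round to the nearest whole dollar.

Loan 2 by $753

Loan 1: at 8.75% the monthly rate is 0.0072917, so the payment is 54,000 × 0.0072917 / (1 − 1.0072917^−48) = $1,337.39.
Total interest on Loan 1 = 48 × $1,337.39 − $54,000 = $10,194.72.
Loan 2: at 10.78% the monthly rate is 0.0089833, so the payment is 54,000 × 0.0089833 / (1 − 1.0089833^−36) = $1,762.27.
Total interest on Loan 2 = 36 × $1,762.27 − $54,000 = $9,441.72.
Loan 2 is lower by $753.00.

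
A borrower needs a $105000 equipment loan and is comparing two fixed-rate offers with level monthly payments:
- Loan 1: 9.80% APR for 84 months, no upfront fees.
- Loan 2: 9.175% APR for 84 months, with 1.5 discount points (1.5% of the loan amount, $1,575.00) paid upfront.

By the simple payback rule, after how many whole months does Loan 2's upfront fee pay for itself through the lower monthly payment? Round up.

Loan 1: monthly rate = 9.8%/12 = 0.0081667; payment = 105,000 × 0.0081667 / (1 − (1+0.0081667)^−84) = $1,732.29.
Loan 2: at 9.175% the monthly rate is 0.0076458, so the payment is 105,000 × 0.0076458 / (1 − 1.0076458^−84) = $1,698.69.
Monthly savings = $1,732.29 − $1,698.69 = $33.60.
Break-even = $1,575.00 / $33.60 = 46.88 → 47 months.

47 months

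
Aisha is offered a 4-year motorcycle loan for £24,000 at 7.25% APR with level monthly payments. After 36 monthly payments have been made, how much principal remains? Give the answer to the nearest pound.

£6,665

With monthly rate i = 7.25%/12 = 0.0060417, the balance after k of n payments is P · [(1+i)^n − (1+i)^k] / [(1+i)^n − 1].
(1+0.0060417)^48 = 1.33526192 and (1+0.0060417)^36 = 1.24215230, so the balance is 24,000 × (1.33526192 − 1.24215230) / (1.33526192 − 1) = £6,665.33.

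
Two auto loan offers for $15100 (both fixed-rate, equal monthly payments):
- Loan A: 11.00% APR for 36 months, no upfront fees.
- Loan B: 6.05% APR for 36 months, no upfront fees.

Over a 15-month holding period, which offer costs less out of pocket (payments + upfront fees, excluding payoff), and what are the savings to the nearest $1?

Loan B by $520

Loan A: at 11.00% the monthly rate is 0.0091667, so the payment is 15,100 × 0.0091667 / (1 − 1.0091667^−36) = $494.35.
Loan B: at 6.05% the monthly rate is 0.0050417, so the payment is 15,100 × 0.0050417 / (1 − 1.0050417^−36) = $459.71.
Over 15 months: Loan A costs 15 × $494.35 = $7,415.25; Loan B costs 15 × $459.71 = $6,895.65.
Loan B is cheaper by $7,415.25 − $6,895.65 = $519.60.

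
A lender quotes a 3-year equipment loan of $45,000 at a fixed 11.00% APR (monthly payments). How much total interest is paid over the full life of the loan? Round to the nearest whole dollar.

Monthly rate = 11%/12 = 0.0091667; payment = 45,000 × 0.0091667 / (1 − (1+0.0091667)^−36) = $1,473.24.
Total paid = 36 × $1,473.24 = $53,036.64; interest = $53,036.64 − $45,000 = $8,036.64.

$8,037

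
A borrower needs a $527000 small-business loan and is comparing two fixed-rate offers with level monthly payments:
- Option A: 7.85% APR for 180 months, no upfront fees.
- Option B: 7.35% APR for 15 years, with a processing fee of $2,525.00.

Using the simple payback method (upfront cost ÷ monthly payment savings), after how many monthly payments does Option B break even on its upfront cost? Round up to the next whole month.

17 months

Option A: monthly rate = 7.85%/12 = 0.0065417; payment = 527,000 × 0.0065417 / (1 − (1+0.0065417)^−180) = $4,990.76.
Option B: monthly rate = 7.35%/12 = 0.0061250; payment = 527,000 × 0.0061250 / (1 − (1+0.0061250)^−180) = $4,840.54.
Monthly savings = $4,990.76 − $4,840.54 = $150.22.
Break-even = $2,525.00 / $150.22 = 16.81 → 17 months.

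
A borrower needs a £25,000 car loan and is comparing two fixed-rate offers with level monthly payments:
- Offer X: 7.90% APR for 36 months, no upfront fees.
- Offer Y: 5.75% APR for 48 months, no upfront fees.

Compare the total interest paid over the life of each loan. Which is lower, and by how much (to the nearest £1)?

Offer X: monthly rate = 7.9%/12 = 0.0065833; payment = 25,000 × 0.0065833 / (1 − (1+0.0065833)^−36) = £782.26.
Total interest on Offer X = 36 × £782.26 − £25,000 = £3,161.36.
Offer Y: at 5.75% the monthly rate is 0.0047917, so the payment is 25,000 × 0.0047917 / (1 − 1.0047917^−48) = £584.26.
Total interest on Offer Y = 48 × £584.26 − £25,000 = £3,044.48.
Offer Y is lower by £116.88.

Offer Y by £117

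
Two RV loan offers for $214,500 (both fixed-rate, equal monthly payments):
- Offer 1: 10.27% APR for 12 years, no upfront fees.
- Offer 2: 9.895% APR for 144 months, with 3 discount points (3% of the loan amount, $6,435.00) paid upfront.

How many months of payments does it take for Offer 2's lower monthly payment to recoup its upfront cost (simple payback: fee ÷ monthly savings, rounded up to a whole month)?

Offer 1: at 10.27% the monthly rate is 0.0085583, so the payment is 214,500 × 0.0085583 / (1 − 1.0085583^−144) = $2,597.01.
Offer 2: at 9.895% the monthly rate is 0.0082458, so the payment is 214,500 × 0.0082458 / (1 − 1.0082458^−144) = $2,550.45.
Monthly savings = $2,597.01 − $2,550.45 = $46.56.
Break-even = $6,435.00 / $46.56 = 138.21 → 139 months.

139 months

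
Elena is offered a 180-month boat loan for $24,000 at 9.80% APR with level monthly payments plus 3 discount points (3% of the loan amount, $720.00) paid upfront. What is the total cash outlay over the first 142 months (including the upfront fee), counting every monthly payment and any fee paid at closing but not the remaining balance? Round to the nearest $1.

At 9.80% the monthly rate is 0.0081667, so the payment is 24,000 × 0.0081667 / (1 − 1.0081667^−180) = $254.98.
Total outlay = 142 × $254.98 + $720.00 = $36,927.16.

$36,927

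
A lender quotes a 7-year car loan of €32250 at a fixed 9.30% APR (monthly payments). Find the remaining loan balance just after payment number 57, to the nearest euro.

With monthly rate i = 9.3%/12 = 0.0077500, the balance after k of n payments is P · [(1+i)^n − (1+i)^k] / [(1+i)^n − 1].
(1+0.0077500)^84 = 1.91265118 and (1+0.0077500)^57 = 1.55278022, so the balance is 32,250 × (1.91265118 − 1.55278022) / (1.91265118 − 1) = €12,716.62.

€12,717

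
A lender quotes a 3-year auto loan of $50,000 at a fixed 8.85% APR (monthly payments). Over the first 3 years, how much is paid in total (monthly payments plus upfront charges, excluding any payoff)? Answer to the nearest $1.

Monthly rate = 8.85%/12 = 0.0073750; payment = 50,000 × 0.0073750 / (1 − (1+0.0073750)^−36) = $1,586.50.
Total outlay = 36 × $1,586.50 = $57,114.00.

$57,114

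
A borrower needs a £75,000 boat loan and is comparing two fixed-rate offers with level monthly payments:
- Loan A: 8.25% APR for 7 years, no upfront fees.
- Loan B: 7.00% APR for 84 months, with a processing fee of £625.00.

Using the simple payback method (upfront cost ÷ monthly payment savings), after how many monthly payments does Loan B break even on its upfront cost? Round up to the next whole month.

14 months

Loan A: at 8.25% the monthly rate is 0.0068750, so the payment is 75,000 × 0.0068750 / (1 − 1.0068750^−84) = £1,178.33.
Loan B: at 7.00% the monthly rate is 0.0058333, so the payment is 75,000 × 0.0058333 / (1 − 1.0058333^−84) = £1,131.95.
Monthly savings = £1,178.33 − £1,131.95 = £46.38.
Break-even = £625.00 / £46.38 = 13.48 → 14 months.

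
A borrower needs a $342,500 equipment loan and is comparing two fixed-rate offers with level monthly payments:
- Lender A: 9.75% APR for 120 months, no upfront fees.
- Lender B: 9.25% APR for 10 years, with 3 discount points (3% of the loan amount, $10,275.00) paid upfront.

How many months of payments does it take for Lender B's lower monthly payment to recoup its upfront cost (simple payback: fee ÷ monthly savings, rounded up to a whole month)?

110 months

Lender A: monthly rate = 9.75%/12 = 0.0081250; payment = 342,500 × 0.0081250 / (1 − (1+0.0081250)^−120) = $4,478.88.
Lender B: monthly rate = 9.25%/12 = 0.0077083; payment = 342,500 × 0.0077083 / (1 − (1+0.0077083)^−120) = $4,385.12.
Monthly savings = $4,478.88 − $4,385.12 = $93.76.
Break-even = $10,275.00 / $93.76 = 109.59 → 110 months.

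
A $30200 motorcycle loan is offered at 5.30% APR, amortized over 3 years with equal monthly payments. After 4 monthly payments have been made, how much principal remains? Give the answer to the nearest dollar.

$27,076

With monthly rate i = 5.3%/12 = 0.0044167, the balance after k of n payments is P · [(1+i)^n − (1+i)^k] / [(1+i)^n − 1].
(1+0.0044167)^36 = 1.17192759 and (1+0.0044167)^4 = 1.01778405, so the balance is 30,200 × (1.17192759 − 1.01778405) / (1.17192759 − 1) = $27,076.14.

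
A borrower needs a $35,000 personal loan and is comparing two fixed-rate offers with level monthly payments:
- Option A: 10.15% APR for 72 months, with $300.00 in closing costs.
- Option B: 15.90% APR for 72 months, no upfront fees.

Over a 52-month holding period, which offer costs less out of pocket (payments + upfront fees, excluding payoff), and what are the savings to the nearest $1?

Option A: at 10.15% the monthly rate is 0.0084583, so the payment is 35,000 × 0.0084583 / (1 − 1.0084583^−72) = $651.05.
Option B: at 15.90% the monthly rate is 0.0132500, so the payment is 35,000 × 0.0132500 / (1 − 1.0132500^−72) = $757.29.
Over 52 months: Option A costs 52 × $651.05 + $300.00 = $34,154.60; Option B costs 52 × $757.29 = $39,379.08.
Option A is cheaper by $39,379.08 − $34,154.60 = $5,224.48.

Option A by $5,224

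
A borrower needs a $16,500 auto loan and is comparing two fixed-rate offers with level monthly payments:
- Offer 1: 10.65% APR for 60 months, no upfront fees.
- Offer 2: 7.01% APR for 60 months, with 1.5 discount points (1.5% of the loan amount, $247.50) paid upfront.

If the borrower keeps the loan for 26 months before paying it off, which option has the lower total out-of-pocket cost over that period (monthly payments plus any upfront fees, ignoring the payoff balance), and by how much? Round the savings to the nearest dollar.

Offer 2 by $509

Offer 1: at 10.65% the monthly rate is 0.0088750, so the payment is 16,500 × 0.0088750 / (1 − 1.0088750^−60) = $355.88.
Offer 2: monthly rate = 7.01%/12 = 0.0058417; payment = 16,500 × 0.0058417 / (1 − (1+0.0058417)^−60) = $326.80.
Over 26 months: Offer 1 costs 26 × $355.88 = $9,252.88; Offer 2 costs 26 × $326.80 + $247.50 = $8,744.30.
Offer 2 is cheaper by $9,252.88 − $8,744.30 = $508.58.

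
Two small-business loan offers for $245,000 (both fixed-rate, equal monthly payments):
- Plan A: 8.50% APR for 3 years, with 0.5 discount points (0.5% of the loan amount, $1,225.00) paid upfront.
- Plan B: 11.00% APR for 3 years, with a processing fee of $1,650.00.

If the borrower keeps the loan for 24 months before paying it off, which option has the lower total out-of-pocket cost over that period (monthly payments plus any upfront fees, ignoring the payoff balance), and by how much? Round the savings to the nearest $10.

Plan A: at 8.50% the monthly rate is 0.0070833, so the payment is 245,000 × 0.0070833 / (1 − 1.0070833^−36) = $7,734.05.
Plan B: at 11.00% the monthly rate is 0.0091667, so the payment is 245,000 × 0.0091667 / (1 − 1.0091667^−36) = $8,020.99.
Over 24 months: Plan A costs 24 × $7,734.05 + $1,225.00 = $186,842.20; Plan B costs 24 × $8,020.99 + $1,650.00 = $194,153.76.
Plan A is cheaper by $194,153.76 − $186,842.20 = $7,311.56.

Plan A by $7,310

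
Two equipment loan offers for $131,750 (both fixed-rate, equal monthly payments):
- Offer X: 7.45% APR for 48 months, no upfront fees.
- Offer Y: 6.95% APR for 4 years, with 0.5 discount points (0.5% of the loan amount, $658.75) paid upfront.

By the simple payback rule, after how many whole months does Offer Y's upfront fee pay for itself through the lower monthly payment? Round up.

Offer X: at 7.45% the monthly rate is 0.0062083, so the payment is 131,750 × 0.0062083 / (1 − 1.0062083^−48) = $3,182.50.
Offer Y: monthly rate = 6.95%/12 = 0.0057917; payment = 131,750 × 0.0057917 / (1 − (1+0.0057917)^−48) = $3,151.86.
Monthly savings = $3,182.50 − $3,151.86 = $30.64.
Break-even = $658.75 / $30.64 = 21.50 → 22 months.

22 months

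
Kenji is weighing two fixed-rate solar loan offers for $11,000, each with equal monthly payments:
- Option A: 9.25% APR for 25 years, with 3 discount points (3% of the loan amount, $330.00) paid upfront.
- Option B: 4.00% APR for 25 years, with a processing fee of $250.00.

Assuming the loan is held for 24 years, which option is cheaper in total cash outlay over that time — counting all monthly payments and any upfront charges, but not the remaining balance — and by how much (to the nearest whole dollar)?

Option A: monthly rate = 9.25%/12 = 0.0077083; payment = 11,000 × 0.0077083 / (1 − (1+0.0077083)^−300) = $94.20.
Option B: monthly rate = 4%/12 = 0.0033333; payment = 11,000 × 0.0033333 / (1 − (1+0.0033333)^−300) = $58.06.
Over 288 months: Option A costs 288 × $94.20 + $330.00 = $27,459.60; Option B costs 288 × $58.06 + $250.00 = $16,971.28.
Option B is cheaper by $27,459.60 − $16,971.28 = $10,488.32.

Option B by $10,488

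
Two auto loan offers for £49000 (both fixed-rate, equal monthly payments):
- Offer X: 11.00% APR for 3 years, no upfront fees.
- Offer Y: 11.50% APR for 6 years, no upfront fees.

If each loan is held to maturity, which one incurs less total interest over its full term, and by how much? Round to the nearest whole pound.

Offer X by £10,308

Offer X: at 11.00% the monthly rate is 0.0091667, so the payment is 49,000 × 0.0091667 / (1 − 1.0091667^−36) = £1,604.20.
Total interest on Offer X = 36 × £1,604.20 − £49,000 = £8,751.20.
Offer Y: monthly rate = 11.5%/12 = 0.0095833; payment = 49,000 × 0.0095833 / (1 − (1+0.0095833)^−72) = £945.27.
Total interest on Offer Y = 72 × £945.27 − £49,000 = £19,059.44.
Offer X is lower by £10,308.24.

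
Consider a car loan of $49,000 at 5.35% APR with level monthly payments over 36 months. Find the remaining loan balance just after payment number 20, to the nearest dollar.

$22,749

With monthly rate i = 5.35%/12 = 0.0044583, the balance after k of n payments is P · [(1+i)^n − (1+i)^k] / [(1+i)^n − 1].
(1+0.0044583)^36 = 1.17367902 and (1+0.0044583)^20 = 1.09304621, so the balance is 49,000 × (1.17367902 − 1.09304621) / (1.17367902 − 1) = $22,748.91.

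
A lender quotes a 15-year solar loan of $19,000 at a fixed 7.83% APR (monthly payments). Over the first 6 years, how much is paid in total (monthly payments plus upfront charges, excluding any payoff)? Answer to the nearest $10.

$12,940

At 7.83% the monthly rate is 0.0065250, so the payment is 19,000 × 0.0065250 / (1 − 1.0065250^−180) = $179.71.
Total outlay = 72 × $179.71 = $12,939.12.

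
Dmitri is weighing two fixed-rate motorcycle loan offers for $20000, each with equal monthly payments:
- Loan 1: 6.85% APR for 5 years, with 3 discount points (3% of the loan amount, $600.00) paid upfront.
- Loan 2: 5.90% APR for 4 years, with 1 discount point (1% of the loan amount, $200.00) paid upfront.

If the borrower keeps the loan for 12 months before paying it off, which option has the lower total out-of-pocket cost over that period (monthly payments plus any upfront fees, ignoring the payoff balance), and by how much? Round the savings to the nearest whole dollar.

Loan 1: at 6.85% the monthly rate is 0.0057083, so the payment is 20,000 × 0.0057083 / (1 − 1.0057083^−60) = $394.61.
Loan 2: at 5.90% the monthly rate is 0.0049167, so the payment is 20,000 × 0.0049167 / (1 − 1.0049167^−48) = $468.78.
Over 12 months: Loan 1 costs 12 × $394.61 + $600.00 = $5,335.32; Loan 2 costs 12 × $468.78 + $200.00 = $5,825.36.
Loan 1 is cheaper by $5,825.36 − $5,335.32 = $490.04.

Loan 1 by $490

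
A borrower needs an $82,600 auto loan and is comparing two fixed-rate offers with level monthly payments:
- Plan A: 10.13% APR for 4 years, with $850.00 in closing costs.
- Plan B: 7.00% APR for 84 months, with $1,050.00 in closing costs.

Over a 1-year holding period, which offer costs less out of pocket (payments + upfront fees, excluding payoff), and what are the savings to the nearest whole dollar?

Plan B by $10,041

Plan A: at 10.13% the monthly rate is 0.0084417, so the payment is 82,600 × 0.0084417 / (1 − 1.0084417^−48) = $2,100.11.
Plan B: at 7.00% the monthly rate is 0.0058333, so the payment is 82,600 × 0.0058333 / (1 − 1.0058333^−84) = $1,246.66.
Over 12 months: Plan A costs 12 × $2,100.11 + $850.00 = $26,051.32; Plan B costs 12 × $1,246.66 + $1,050.00 = $16,009.92.
Plan B is cheaper by $26,051.32 − $16,009.92 = $10,041.40.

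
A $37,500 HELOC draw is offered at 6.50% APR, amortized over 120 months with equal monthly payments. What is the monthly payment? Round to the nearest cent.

$425.80

Monthly rate = 6.5%/12 = 0.0054167; payment = 37,500 × 0.0054167 / (1 − (1+0.0054167)^−120) = $425.80.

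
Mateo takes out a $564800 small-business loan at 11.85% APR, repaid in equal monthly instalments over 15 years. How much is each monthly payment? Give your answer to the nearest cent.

$6,724.14

Monthly rate = 11.85%/12 = 0.0098750; payment = 564,800 × 0.0098750 / (1 − (1+0.0098750)^−180) = $6,724.14.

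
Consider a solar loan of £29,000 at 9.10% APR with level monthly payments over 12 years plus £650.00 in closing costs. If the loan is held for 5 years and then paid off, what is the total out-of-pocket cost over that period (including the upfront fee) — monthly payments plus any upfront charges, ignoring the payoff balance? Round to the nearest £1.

Monthly rate = 9.1%/12 = 0.0075833; payment = 29,000 × 0.0075833 / (1 − (1+0.0075833)^−144) = £331.66.
Total outlay = 60 × £331.66 + £650.00 = £20,549.60.

£20,550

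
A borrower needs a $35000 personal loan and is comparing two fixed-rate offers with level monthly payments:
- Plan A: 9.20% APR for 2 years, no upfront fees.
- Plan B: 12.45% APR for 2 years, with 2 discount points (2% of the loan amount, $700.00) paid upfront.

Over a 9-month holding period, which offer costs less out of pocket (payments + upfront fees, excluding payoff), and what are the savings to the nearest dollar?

Plan A: monthly rate = 9.2%/12 = 0.0076667; payment = 35,000 × 0.0076667 / (1 − (1+0.0076667)^−24) = $1,602.18.
Plan B: monthly rate = 12.45%/12 = 0.0103750; payment = 35,000 × 0.0103750 / (1 − (1+0.0103750)^−24) = $1,654.94.
Over 9 months: Plan A costs 9 × $1,602.18 = $14,419.62; Plan B costs 9 × $1,654.94 + $700.00 = $15,594.46.
Plan A is cheaper by $15,594.46 − $14,419.62 = $1,174.84.

Plan A by $1,175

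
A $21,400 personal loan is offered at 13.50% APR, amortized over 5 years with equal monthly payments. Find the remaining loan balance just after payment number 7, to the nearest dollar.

With monthly rate i = 13.5%/12 = 0.0112500, the balance after k of n payments is P · [(1+i)^n − (1+i)^k] / [(1+i)^n − 1].
(1+0.0112500)^60 = 1.95664518 and (1+0.0112500)^7 = 1.08145821, so the balance is 21,400 × (1.95664518 − 1.08145821) / (1.95664518 − 1) = $19,577.79.

$19,578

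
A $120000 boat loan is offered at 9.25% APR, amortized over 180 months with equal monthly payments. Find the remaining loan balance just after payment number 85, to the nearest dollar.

With monthly rate i = 9.25%/12 = 0.0077083, the balance after k of n payments is P · [(1+i)^n − (1+i)^k] / [(1+i)^n − 1].
(1+0.0077083)^180 = 3.98357504 and (1+0.0077083)^85 = 1.92071201, so the balance is 120,000 × (3.98357504 − 1.92071201) / (3.98357504 − 1) = $82,968.77.

$82,969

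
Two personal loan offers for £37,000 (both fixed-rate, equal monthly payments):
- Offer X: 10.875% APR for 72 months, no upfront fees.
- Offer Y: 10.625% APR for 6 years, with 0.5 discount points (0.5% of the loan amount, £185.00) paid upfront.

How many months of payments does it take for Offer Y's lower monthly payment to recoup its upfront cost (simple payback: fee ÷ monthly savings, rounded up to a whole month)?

Offer X: at 10.875% the monthly rate is 0.0090625, so the payment is 37,000 × 0.0090625 / (1 − 1.0090625^−72) = £701.89.
Offer Y: monthly rate = 10.625%/12 = 0.0088542; payment = 37,000 × 0.0088542 / (1 − (1+0.0088542)^−72) = £697.17.
Monthly savings = £701.89 − £697.17 = £4.72.
Break-even = £185.00 / £4.72 = 39.19 → 40 months.

40 months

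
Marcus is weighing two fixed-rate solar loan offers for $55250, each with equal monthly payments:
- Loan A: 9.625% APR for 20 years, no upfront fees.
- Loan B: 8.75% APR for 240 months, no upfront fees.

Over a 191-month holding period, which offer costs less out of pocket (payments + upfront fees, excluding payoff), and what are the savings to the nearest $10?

Loan B by $5,970

Loan A: at 9.625% the monthly rate is 0.0080208, so the payment is 55,250 × 0.0080208 / (1 − 1.0080208^−240) = $519.52.
Loan B: monthly rate = 8.75%/12 = 0.0072917; payment = 55,250 × 0.0072917 / (1 − (1+0.0072917)^−240) = $488.25.
Over 191 months: Loan A costs 191 × $519.52 = $99,228.32; Loan B costs 191 × $488.25 = $93,255.75.
Loan B is cheaper by $99,228.32 − $93,255.75 = $5,972.57.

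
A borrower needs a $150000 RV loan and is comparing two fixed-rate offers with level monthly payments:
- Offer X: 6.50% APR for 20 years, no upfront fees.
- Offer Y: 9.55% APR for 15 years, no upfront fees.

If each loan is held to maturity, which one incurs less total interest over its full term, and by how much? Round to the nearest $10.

Offer X: monthly rate = 6.5%/12 = 0.0054167; payment = 150,000 × 0.0054167 / (1 − (1+0.0054167)^−240) = $1,118.36.
Total interest on Offer X = 240 × $1,118.36 − $150,000 = $118,406.40.
Offer Y: at 9.55% the monthly rate is 0.0079583, so the payment is 150,000 × 0.0079583 / (1 − 1.0079583^−180) = $1,570.87.
Total interest on Offer Y = 180 × $1,570.87 − $150,000 = $132,756.60.
Offer X is lower by $14,350.20.

Offer X by $14,350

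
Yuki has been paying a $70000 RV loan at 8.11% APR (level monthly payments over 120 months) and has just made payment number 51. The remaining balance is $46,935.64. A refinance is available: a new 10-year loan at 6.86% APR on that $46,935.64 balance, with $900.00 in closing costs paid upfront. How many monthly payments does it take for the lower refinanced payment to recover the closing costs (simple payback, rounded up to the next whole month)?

3 months

Current payment = 70,000 × 8.11%/12 / (1 − (1+0.0067583)^−120) = $853.37.
Refinanced payment = 46,935.64 × 0.0057167 / (1 − (1+0.0057167)^−120) = $541.58.
Monthly savings = $853.37 − $541.58 = $311.79.
Break-even = $900.00 / $311.79 = 2.89 → 3 months.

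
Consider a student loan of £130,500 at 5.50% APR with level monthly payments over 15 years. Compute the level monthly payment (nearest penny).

Monthly rate = 5.5%/12 = 0.0045833; payment = 130,500 × 0.0045833 / (1 − (1+0.0045833)^−180) = £1,066.29.

£1,066.29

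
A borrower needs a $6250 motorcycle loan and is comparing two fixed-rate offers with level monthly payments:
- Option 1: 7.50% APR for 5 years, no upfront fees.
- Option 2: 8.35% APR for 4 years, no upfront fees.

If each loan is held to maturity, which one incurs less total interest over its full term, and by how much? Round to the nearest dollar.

Option 1: monthly rate = 7.5%/12 = 0.0062500; payment = 6,250 × 0.0062500 / (1 − (1+0.0062500)^−60) = $125.24.
Total interest on Option 1 = 60 × $125.24 − $6,250 = $1,264.40.
Option 2: at 8.35% the monthly rate is 0.0069583, so the payment is 6,250 × 0.0069583 / (1 − 1.0069583^−48) = $153.61.
Total interest on Option 2 = 48 × $153.61 − $6,250 = $1,123.28.
Option 2 is lower by $141.12.

Option 2 by $141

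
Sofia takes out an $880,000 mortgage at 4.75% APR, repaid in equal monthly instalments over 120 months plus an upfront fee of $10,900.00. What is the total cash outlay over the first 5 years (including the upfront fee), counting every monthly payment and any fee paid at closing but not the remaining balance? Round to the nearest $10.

$564,500

Monthly rate = 4.75%/12 = 0.0039583; payment = 880,000 × 0.0039583 / (1 − (1+0.0039583)^−120) = $9,226.60.
Total outlay = 60 × $9,226.60 + $10,900.00 = $564,496.00.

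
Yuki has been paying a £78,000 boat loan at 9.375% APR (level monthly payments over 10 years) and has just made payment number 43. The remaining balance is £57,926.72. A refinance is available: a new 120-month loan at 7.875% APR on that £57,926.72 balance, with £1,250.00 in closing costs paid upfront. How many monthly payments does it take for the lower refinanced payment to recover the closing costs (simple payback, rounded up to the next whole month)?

5 months

Current payment = 78,000 × 9.375%/12 / (1 − (1+0.0078125)^−120) = £1,003.97.
Refinanced payment = 57,926.72 × 0.0065625 / (1 − (1+0.0065625)^−120) = £698.99.
Monthly savings = £1,003.97 − £698.99 = £304.98.
Break-even = £1,250.00 / £304.98 = 4.10 → 5 months.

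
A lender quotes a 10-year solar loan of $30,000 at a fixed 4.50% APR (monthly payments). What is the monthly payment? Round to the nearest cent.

$310.92

Monthly rate = 4.5%/12 = 0.0037500; payment = 30,000 × 0.0037500 / (1 − (1+0.0037500)^−120) = $310.92.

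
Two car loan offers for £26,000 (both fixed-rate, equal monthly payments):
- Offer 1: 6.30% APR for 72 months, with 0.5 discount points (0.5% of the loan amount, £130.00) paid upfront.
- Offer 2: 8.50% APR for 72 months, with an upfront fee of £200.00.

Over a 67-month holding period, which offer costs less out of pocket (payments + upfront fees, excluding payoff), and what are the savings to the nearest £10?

Offer 1 by £1,920

Offer 1: at 6.30% the monthly rate is 0.0052500, so the payment is 26,000 × 0.0052500 / (1 − 1.0052500^−72) = £434.59.
Offer 2: monthly rate = 8.5%/12 = 0.0070833; payment = 26,000 × 0.0070833 / (1 − (1+0.0070833)^−72) = £462.24.
Over 67 months: Offer 1 costs 67 × £434.59 + £130.00 = £29,247.53; Offer 2 costs 67 × £462.24 + £200.00 = £31,170.08.
Offer 1 is cheaper by £31,170.08 − £29,247.53 = £1,922.55.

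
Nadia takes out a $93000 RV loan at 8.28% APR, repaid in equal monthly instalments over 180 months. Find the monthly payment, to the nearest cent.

$903.85

Monthly rate = 8.28%/12 = 0.0069000; payment = 93,000 × 0.0069000 / (1 − (1+0.0069000)^−180) = $903.85.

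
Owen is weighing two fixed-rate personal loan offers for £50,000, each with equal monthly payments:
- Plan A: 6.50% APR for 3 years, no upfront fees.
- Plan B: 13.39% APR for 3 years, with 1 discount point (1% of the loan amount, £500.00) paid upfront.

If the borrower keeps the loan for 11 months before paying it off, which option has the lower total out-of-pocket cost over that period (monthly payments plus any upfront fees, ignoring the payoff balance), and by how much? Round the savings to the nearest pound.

Plan A by £2,278

Plan A: at 6.50% the monthly rate is 0.0054167, so the payment is 50,000 × 0.0054167 / (1 − 1.0054167^−36) = £1,532.45.
Plan B: monthly rate = 13.39%/12 = 0.0111583; payment = 50,000 × 0.0111583 / (1 − (1+0.0111583)^−36) = £1,694.11.
Over 11 months: Plan A costs 11 × £1,532.45 = £16,856.95; Plan B costs 11 × £1,694.11 + £500.00 = £19,135.21.
Plan A is cheaper by £19,135.21 − £16,856.95 = £2,278.26.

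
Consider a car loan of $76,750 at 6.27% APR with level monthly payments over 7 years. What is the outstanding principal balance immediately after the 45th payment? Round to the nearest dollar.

With monthly rate i = 6.27%/12 = 0.0052250, the balance after k of n payments is P · [(1+i)^n − (1+i)^k] / [(1+i)^n − 1].
(1+0.0052250)^84 = 1.54922894 and (1+0.0052250)^45 = 1.26429274, so the balance is 76,750 × (1.54922894 − 1.26429274) / (1.54922894 − 1) = $39,817.37.

$39,817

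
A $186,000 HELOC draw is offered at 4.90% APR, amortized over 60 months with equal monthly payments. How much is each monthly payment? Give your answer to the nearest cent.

At 4.90% the monthly rate is 0.0040833, so the payment is 186,000 × 0.0040833 / (1 − 1.0040833^−60) = $3,501.53.

$3,501.53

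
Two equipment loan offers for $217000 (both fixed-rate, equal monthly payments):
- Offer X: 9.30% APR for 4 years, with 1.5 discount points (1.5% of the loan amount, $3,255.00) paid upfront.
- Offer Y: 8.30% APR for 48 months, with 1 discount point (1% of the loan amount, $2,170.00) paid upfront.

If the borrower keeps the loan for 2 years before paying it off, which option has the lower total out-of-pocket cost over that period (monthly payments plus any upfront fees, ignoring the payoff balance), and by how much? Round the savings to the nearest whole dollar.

Offer Y by $3,552

Offer X: monthly rate = 9.3%/12 = 0.0077500; payment = 217,000 × 0.0077500 / (1 − (1+0.0077500)^−48) = $5,431.02.
Offer Y: monthly rate = 8.3%/12 = 0.0069167; payment = 217,000 × 0.0069167 / (1 − (1+0.0069167)^−48) = $5,328.22.
Over 24 months: Offer X costs 24 × $5,431.02 + $3,255.00 = $133,599.48; Offer Y costs 24 × $5,328.22 + $2,170.00 = $130,047.28.
Offer Y is cheaper by $133,599.48 − $130,047.28 = $3,552.20.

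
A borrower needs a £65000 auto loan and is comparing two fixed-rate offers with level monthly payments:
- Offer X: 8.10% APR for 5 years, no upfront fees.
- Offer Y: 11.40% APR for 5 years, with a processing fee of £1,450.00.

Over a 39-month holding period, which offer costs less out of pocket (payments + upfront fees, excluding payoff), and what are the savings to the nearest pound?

Offer X by £5,552

Offer X: at 8.10% the monthly rate is 0.0067500, so the payment is 65,000 × 0.0067500 / (1 − 1.0067500^−60) = £1,321.08.
Offer Y: at 11.40% the monthly rate is 0.0095000, so the payment is 65,000 × 0.0095000 / (1 − 1.0095000^−60) = £1,426.26.
Over 39 months: Offer X costs 39 × £1,321.08 = £51,522.12; Offer Y costs 39 × £1,426.26 + £1,450.00 = £57,074.14.
Offer X is cheaper by £57,074.14 − £51,522.12 = £5,552.02.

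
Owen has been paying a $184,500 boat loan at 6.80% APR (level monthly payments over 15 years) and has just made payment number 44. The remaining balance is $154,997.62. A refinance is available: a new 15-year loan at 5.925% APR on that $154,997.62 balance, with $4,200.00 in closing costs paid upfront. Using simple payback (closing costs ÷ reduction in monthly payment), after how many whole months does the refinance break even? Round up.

Current payment = 184,500 × 6.8%/12 / (1 − (1+0.0056667)^−180) = $1,637.78.
Refinanced payment = 154,997.62 × 0.0049375 / (1 − (1+0.0049375)^−180) = $1,301.69.
Monthly savings = $1,637.78 − $1,301.69 = $336.09.
Break-even = $4,200.00 / $336.09 = 12.50 → 13 months.

13 months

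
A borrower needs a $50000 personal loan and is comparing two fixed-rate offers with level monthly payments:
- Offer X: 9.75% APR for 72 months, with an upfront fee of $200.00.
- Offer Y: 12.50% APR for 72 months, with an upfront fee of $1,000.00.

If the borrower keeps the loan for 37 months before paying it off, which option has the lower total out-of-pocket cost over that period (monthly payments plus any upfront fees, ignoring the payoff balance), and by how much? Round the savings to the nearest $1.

Offer X by $3,411

Offer X: monthly rate = 9.75%/12 = 0.0081250; payment = 50,000 × 0.0081250 / (1 − (1+0.0081250)^−72) = $920.00.
Offer Y: monthly rate = 12.5%/12 = 0.0104167; payment = 50,000 × 0.0104167 / (1 − (1+0.0104167)^−72) = $990.56.
Over 37 months: Offer X costs 37 × $920.00 + $200.00 = $34,240.00; Offer Y costs 37 × $990.56 + $1,000.00 = $37,650.72.
Offer X is cheaper by $37,650.72 − $34,240.00 = $3,410.72.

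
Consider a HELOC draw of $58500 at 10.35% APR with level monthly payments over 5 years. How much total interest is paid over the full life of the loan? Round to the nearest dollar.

Monthly rate = 10.35%/12 = 0.0086250; payment = 58,500 × 0.0086250 / (1 − (1+0.0086250)^−60) = $1,253.05.
Total paid = 60 × $1,253.05 = $75,183.00; interest = $75,183.00 − $58,500 = $16,683.00.

$16,683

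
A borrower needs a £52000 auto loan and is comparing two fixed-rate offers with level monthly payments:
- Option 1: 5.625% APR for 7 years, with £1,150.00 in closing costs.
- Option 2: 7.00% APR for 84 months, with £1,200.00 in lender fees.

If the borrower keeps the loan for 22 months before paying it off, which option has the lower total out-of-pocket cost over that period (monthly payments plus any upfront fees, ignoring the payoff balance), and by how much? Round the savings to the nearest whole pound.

Option 1: at 5.625% the monthly rate is 0.0046875, so the payment is 52,000 × 0.0046875 / (1 − 1.0046875^−84) = £750.33.
Option 2: at 7.00% the monthly rate is 0.0058333, so the payment is 52,000 × 0.0058333 / (1 − 1.0058333^−84) = £784.82.
Over 22 months: Option 1 costs 22 × £750.33 + £1,150.00 = £17,657.26; Option 2 costs 22 × £784.82 + £1,200.00 = £18,466.04.
Option 1 is cheaper by £18,466.04 − £17,657.26 = £808.78.

Option 1 by £809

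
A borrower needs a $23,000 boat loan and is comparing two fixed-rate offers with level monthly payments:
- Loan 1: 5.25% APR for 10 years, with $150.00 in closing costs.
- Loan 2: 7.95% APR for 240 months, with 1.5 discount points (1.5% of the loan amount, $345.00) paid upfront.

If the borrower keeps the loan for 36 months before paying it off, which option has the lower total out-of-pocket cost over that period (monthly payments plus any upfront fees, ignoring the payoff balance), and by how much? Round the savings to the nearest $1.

Loan 2 by $1,789

Loan 1: monthly rate = 5.25%/12 = 0.0043750; payment = 23,000 × 0.0043750 / (1 − (1+0.0043750)^−120) = $246.77.
Loan 2: at 7.95% the monthly rate is 0.0066250, so the payment is 23,000 × 0.0066250 / (1 − 1.0066250^−240) = $191.67.
Over 36 months: Loan 1 costs 36 × $246.77 + $150.00 = $9,033.72; Loan 2 costs 36 × $191.67 + $345.00 = $7,245.12.
Loan 2 is cheaper by $9,033.72 − $7,245.12 = $1,788.60.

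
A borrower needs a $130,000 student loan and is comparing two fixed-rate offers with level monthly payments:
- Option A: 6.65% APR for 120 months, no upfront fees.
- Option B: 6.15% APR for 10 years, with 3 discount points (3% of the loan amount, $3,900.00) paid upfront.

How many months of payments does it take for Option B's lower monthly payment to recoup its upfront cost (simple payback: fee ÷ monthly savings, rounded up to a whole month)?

119 months

Option A: monthly rate = 6.65%/12 = 0.0055417; payment = 130,000 × 0.0055417 / (1 − (1+0.0055417)^−120) = $1,486.06.
Option B: at 6.15% the monthly rate is 0.0051250, so the payment is 130,000 × 0.0051250 / (1 − 1.0051250^−120) = $1,453.08.
Monthly savings = $1,486.06 − $1,453.08 = $32.98.
Break-even = $3,900.00 / $32.98 = 118.25 → 119 months.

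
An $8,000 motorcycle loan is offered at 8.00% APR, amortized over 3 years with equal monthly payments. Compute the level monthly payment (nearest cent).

At 8.00% the monthly rate is 0.0066667, so the payment is 8,000 × 0.0066667 / (1 − 1.0066667^−36) = $250.69.

$250.69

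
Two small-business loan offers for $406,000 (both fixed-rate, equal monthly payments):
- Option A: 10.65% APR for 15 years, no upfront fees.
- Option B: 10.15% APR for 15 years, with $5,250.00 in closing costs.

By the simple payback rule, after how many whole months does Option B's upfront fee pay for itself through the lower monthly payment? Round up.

42 months

Option A: monthly rate = 10.65%/12 = 0.0088750; payment = 406,000 × 0.0088750 / (1 − (1+0.0088750)^−180) = $4,525.75.
Option B: monthly rate = 10.15%/12 = 0.0084583; payment = 406,000 × 0.0084583 / (1 − (1+0.0084583)^−180) = $4,400.23.
Monthly savings = $4,525.75 − $4,400.23 = $125.52.
Break-even = $5,250.00 / $125.52 = 41.83 → 42 months.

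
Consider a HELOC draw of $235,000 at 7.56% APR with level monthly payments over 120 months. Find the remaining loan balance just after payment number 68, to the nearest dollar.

$123,687

With monthly rate i = 7.56%/12 = 0.0063000, the balance after k of n payments is P · [(1+i)^n − (1+i)^k] / [(1+i)^n − 1].
(1+0.0063000)^120 = 2.12469562 and (1+0.0063000)^68 = 1.53273877, so the balance is 235,000 × (2.12469562 − 1.53273877) / (2.12469562 − 1) = $123,686.67.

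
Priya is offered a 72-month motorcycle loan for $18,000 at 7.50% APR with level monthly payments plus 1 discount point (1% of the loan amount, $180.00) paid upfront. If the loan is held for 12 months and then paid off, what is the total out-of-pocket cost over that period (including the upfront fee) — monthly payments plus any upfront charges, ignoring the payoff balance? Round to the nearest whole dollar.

Monthly rate = 7.5%/12 = 0.0062500; payment = 18,000 × 0.0062500 / (1 − (1+0.0062500)^−72) = $311.22.
Total outlay = 12 × $311.22 + $180.00 = $3,914.64.

$3,915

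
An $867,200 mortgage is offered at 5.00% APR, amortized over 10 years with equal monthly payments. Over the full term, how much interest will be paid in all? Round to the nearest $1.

$236,560

Monthly rate = 5%/12 = 0.0041667; payment = 867,200 × 0.0041667 / (1 − (1+0.0041667)^−120) = $9,198.00.
Total paid = 120 × $9,198.00 = $1,103,760.00; interest = $1,103,760.00 − $867,200 = $236,560.00.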